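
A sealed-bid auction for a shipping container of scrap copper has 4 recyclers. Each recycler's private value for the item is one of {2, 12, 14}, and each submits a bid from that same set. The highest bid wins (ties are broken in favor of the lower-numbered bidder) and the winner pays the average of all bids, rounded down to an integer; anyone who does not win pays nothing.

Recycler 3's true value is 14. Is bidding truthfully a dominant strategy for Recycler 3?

Consider the case where Recycler 1 bids 2, Recycler 2 bids 2 and Recycler 4 bids 2.
Truthful bid 14: wins, pays 5, utility 14 - 5 = 9.
Bid 12 instead: wins, pays 4, utility 14 - 4 = 10.
Since 10 > 9, bidding 12 is strictly better here, so truthful bidding is not dominant.

No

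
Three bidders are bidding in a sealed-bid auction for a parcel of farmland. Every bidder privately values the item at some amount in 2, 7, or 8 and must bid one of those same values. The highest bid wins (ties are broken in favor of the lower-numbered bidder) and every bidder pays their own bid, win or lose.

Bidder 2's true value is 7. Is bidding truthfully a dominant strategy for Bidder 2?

No

Consider the case where Bidder 1 bids 2 and Bidder 3 bids 8.
Truthful bid 7: loses but pays 7, utility -7.
Bid 2 instead: loses but pays 2, utility -2.
Since -2 > -7, bidding 2 is strictly better here, so truthful bidding is not dominant.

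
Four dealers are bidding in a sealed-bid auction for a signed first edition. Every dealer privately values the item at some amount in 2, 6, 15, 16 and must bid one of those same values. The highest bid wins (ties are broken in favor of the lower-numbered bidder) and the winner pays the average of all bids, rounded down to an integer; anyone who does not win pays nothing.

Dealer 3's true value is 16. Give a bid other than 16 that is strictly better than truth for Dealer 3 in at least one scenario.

6

Suppose Dealer 1 bids 2, Dealer 2 bids 2 and Dealer 4 bids 2.
Bid 16: wins, pays 5, utility 16 - 5 = 11.
Bid 6: wins, pays 3, utility 16 - 3 = 13.
So bidding 6 beats truth here (13 > 11).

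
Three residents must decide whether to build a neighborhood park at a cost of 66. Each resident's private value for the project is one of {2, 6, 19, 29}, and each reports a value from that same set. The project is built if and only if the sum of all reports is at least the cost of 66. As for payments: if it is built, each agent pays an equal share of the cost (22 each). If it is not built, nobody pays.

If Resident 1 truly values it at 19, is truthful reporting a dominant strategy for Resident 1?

No

Consider the case where Resident 2 reports 19 and Resident 3 reports 29.
Truthful report 19: project built, pays 22, utility 19 - 22 = -3.
Report 2 instead: project not built, utility 0.
Since 0 > -3, reporting 2 is strictly better here, so truthful reporting is not dominant.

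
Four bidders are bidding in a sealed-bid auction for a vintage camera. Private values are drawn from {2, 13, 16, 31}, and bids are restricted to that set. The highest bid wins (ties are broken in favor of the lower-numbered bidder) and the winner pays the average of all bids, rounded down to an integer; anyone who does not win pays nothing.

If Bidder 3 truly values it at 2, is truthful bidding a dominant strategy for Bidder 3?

Yes

Check each profile of the others' bids and compare truth against every alternative bid.
Others bid (2, 2, 13): truth gives 0, best alternative gives -5.
Others bid (2, 2, 2): truth gives 0, best alternative gives -2.
Others bid (2, 2, 16): truth gives 0, best alternative gives 0.
Others bid (2, 2, 31): truth gives 0, best alternative gives 0.
Others bid (2, 13, 2): truth gives 0, best alternative gives 0.
Others bid (2, 13, 13): truth gives 0, best alternative gives 0.
(Remaining 58 profiles checked similarly; truth is weakly best in each.)
In every case the truthful bid is at least as good as any alternative, so it is a dominant strategy.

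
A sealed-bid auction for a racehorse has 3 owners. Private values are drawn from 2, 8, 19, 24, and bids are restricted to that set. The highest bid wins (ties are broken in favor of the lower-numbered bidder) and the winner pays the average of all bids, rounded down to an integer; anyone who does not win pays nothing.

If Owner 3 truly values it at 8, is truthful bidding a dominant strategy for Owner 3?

Check each profile of the others' bids and compare truth against every alternative bid.
Others bid (2, 2): truth gives 4, best alternative gives 1.
Others bid (2, 8): truth gives 0, best alternative gives 0.
Others bid (2, 19): truth gives 0, best alternative gives 0.
Others bid (2, 24): truth gives 0, best alternative gives 0.
Others bid (8, 2): truth gives 0, best alternative gives 0.
Others bid (8, 8): truth gives 0, best alternative gives 0.
(Remaining 10 profiles checked similarly; truth is weakly best in each.)
In every case the truthful bid is at least as good as any alternative, so it is a dominant strategy.

Yes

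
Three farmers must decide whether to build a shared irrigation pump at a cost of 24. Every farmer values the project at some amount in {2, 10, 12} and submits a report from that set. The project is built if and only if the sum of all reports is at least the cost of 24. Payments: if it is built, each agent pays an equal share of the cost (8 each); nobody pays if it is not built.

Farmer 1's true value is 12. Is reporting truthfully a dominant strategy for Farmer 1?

Yes

Check each profile of the others' reports and compare truth against every alternative report.
Others report (2, 10): truth gives 4, best alternative gives 0.
Others report (10, 2): truth gives 4, best alternative gives 0.
Others report (2, 12): truth gives 4, best alternative gives 4.
Others report (10, 10): truth gives 4, best alternative gives 4.
Others report (10, 12): truth gives 4, best alternative gives 4.
Others report (12, 2): truth gives 4, best alternative gives 4.
(Remaining 3 profiles checked similarly; truth is weakly best in each.)
In every case the truthful report is at least as good as any alternative, so it is a dominant strategy.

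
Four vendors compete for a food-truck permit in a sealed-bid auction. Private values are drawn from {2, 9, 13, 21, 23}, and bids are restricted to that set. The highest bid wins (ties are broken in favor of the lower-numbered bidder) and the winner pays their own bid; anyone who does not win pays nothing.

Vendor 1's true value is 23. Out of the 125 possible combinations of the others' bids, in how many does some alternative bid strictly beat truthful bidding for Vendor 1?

64

Others bid (2, 2, 2): truth gives 0; bid 2 gives 21 > 0. Violating.
Others bid (2, 2, 9): truth gives 0; bid 9 gives 14 > 0. Violating.
Others bid (2, 2, 13): truth gives 0; bid 13 gives 10 > 0. Violating.
Others bid (2, 2, 21): truth gives 0; bid 21 gives 2 > 0. Violating.
Others bid (2, 2, 23): truth gives 0; no alternative beats it.
Others bid (2, 9, 23): truth gives 0; no alternative beats it.
(Checking all 125 profiles: 64 have a profitable deviation, 61 do not.)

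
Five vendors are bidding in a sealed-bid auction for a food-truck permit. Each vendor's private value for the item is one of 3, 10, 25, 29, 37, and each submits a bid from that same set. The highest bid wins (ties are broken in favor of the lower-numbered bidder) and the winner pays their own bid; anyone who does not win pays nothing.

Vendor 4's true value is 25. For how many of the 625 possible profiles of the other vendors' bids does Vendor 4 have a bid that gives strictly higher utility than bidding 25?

2

Others bid (3, 3, 3, 3): truth gives 0; bid 10 gives 15 > 0. Violating.
Others bid (3, 3, 3, 10): truth gives 0; bid 10 gives 15 > 0. Violating.
Others bid (3, 3, 3, 25): truth gives 0; no alternative beats it.
Others bid (3, 3, 3, 29): truth gives 0; no alternative beats it.
(Checking all 625 profiles: 2 have a profitable deviation, 623 do not.)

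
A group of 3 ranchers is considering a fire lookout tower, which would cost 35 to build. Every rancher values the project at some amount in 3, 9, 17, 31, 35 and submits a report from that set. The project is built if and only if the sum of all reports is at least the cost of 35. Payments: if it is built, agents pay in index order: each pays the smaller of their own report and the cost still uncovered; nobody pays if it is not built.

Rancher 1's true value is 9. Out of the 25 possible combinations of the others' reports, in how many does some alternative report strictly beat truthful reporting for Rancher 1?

Others report (3, 31): truth gives 0; report 3 gives 6 > 0. Violating.
Others report (3, 35): truth gives 0; report 3 gives 6 > 0. Violating.
Others report (9, 31): truth gives 0; report 3 gives 6 > 0. Violating.
Others report (9, 35): truth gives 0; report 3 gives 6 > 0. Violating.
Others report (3, 3): truth gives 0; no alternative beats it.
Others report (3, 9): truth gives 0; no alternative beats it.
(Checking all 25 profiles: 17 have a profitable deviation, 8 do not.)

17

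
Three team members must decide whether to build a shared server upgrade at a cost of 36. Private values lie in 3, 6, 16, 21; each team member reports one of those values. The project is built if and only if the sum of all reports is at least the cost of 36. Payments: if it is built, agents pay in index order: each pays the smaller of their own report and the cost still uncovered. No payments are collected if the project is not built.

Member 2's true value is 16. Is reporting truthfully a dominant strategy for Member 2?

No

Consider the case where Member 1 reports 16 and Member 3 reports 16.
Truthful report 16: project built, pays 16, utility 16 - 16 = 0.
Report 6 instead: project built, pays 6, utility 16 - 6 = 10.
Since 10 > 0, reporting 6 is strictly better here, so truthful reporting is not dominant.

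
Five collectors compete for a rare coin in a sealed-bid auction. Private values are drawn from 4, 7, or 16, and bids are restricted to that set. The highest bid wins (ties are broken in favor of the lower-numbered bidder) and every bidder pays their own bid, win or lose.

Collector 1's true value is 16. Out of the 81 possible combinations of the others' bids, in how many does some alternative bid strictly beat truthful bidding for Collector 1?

Others bid (4, 4, 4, 4): truth gives 0; bid 4 gives 12 > 0. Violating.
Others bid (4, 4, 4, 7): truth gives 0; bid 7 gives 9 > 0. Violating.
Others bid (4, 4, 7, 4): truth gives 0; bid 7 gives 9 > 0. Violating.
Others bid (4, 4, 7, 7): truth gives 0; bid 7 gives 9 > 0. Violating.
Others bid (4, 4, 4, 16): truth gives 0; no alternative beats it.
Others bid (4, 4, 7, 16): truth gives 0; no alternative beats it.
(Checking all 81 profiles: 16 have a profitable deviation, 65 do not.)

16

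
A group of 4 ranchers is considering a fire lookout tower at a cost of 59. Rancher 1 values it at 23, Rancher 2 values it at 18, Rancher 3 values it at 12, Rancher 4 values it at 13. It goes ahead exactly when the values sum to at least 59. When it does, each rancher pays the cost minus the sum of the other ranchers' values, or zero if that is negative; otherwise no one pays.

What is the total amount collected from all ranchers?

38

Total value 66 ≥ cost 59, so it is built.
Rancher 1: others sum to 43; max(0, 59 - 43) = 16.
Rancher 2: others sum to 48; max(0, 59 - 48) = 11.
Rancher 3: others sum to 54; max(0, 59 - 54) = 5.
Rancher 4: others sum to 53; max(0, 59 - 53) = 6.
Total collected = 16 + 11 + 5 + 6 = 38.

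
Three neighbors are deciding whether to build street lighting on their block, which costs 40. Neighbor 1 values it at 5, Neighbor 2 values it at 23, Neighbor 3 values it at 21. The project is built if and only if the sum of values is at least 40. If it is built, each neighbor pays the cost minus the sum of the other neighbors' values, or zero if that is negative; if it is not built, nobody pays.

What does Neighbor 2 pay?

Total value 49 ≥ cost 40, so the project is built.
The other neighbors' values sum to 26.
Cost minus that sum is 40 - 26 = 14.

14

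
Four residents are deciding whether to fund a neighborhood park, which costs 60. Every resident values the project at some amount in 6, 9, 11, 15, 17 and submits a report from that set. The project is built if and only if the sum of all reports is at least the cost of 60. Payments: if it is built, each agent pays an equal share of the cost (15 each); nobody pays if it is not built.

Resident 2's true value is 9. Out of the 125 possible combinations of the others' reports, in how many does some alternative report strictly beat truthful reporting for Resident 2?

Others report (17, 17, 17): truth gives -6; report 6 gives 0 > -6. Violating.
Others report (6, 6, 6): truth gives 0; no alternative beats it.
Others report (6, 6, 9): truth gives 0; no alternative beats it.
(Checking all 125 profiles: 1 has a profitable deviation, 124 do not.)

1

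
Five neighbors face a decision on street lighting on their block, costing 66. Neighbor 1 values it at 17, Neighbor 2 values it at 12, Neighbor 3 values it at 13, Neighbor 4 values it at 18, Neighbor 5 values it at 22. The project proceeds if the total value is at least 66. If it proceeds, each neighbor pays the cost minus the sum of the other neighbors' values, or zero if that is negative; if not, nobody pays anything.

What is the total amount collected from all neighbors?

9

Total value 82 ≥ cost 66, so it is built.
Neighbor 1: others sum to 65; max(0, 66 - 65) = 1.
Neighbor 2: others sum to 70; max(0, 66 - 70) = 0.
Neighbor 3: others sum to 69; max(0, 66 - 69) = 0.
Neighbor 4: others sum to 64; max(0, 66 - 64) = 2.
Neighbor 5: others sum to 60; max(0, 66 - 60) = 6.
Total collected = 1 + 0 + 0 + 2 + 6 = 9.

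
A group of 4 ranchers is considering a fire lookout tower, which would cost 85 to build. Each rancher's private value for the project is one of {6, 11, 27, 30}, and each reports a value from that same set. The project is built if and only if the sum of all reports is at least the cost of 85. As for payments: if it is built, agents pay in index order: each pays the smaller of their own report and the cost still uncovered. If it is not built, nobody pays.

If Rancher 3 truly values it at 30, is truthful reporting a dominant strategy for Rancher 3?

Consider the case where Rancher 1 reports 6, Rancher 2 reports 27 and Rancher 4 reports 27.
Truthful report 30: project built, pays 30, utility 30 - 30 = 0.
Report 27 instead: project built, pays 27, utility 30 - 27 = 3.
Since 3 > 0, reporting 27 is strictly better here, so truthful reporting is not dominant.

No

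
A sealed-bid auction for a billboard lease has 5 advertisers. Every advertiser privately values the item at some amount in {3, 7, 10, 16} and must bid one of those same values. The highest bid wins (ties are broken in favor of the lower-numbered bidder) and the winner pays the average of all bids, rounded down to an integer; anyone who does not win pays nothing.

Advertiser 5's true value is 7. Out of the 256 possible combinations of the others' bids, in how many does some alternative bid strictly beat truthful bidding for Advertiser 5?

14

Others bid (3, 3, 3, 7): truth gives 0; bid 10 gives 2 > 0. Violating.
Others bid (3, 3, 7, 3): truth gives 0; bid 10 gives 2 > 0. Violating.
Others bid (3, 3, 7, 7): truth gives 0; bid 10 gives 1 > 0. Violating.
Others bid (3, 7, 3, 3): truth gives 0; bid 10 gives 2 > 0. Violating.
Others bid (3, 3, 3, 3): truth gives 4; no alternative beats it.
Others bid (3, 3, 3, 10): truth gives 0; no alternative beats it.
(Checking all 256 profiles: 14 have a profitable deviation, 242 do not.)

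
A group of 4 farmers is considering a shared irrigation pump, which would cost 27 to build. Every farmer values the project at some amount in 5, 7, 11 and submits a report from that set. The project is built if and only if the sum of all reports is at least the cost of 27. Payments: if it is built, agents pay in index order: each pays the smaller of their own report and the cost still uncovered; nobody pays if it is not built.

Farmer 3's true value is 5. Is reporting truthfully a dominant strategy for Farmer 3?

Yes

Check each profile of the others' reports and compare truth against every alternative report.
Others report (5, 5, 11): truth gives 0, best alternative gives -2.
Others report (5, 7, 11): truth gives 0, best alternative gives -2.
Others report (5, 11, 5): truth gives 0, best alternative gives -2.
Others report (5, 11, 7): truth gives 0, best alternative gives -2.
Others report (5, 11, 11): truth gives 0, best alternative gives -2.
Others report (7, 5, 11): truth gives 0, best alternative gives -2.
(Remaining 21 profiles checked similarly; truth is weakly best in each.)
In every case the truthful report is at least as good as any alternative, so it is a dominant strategy.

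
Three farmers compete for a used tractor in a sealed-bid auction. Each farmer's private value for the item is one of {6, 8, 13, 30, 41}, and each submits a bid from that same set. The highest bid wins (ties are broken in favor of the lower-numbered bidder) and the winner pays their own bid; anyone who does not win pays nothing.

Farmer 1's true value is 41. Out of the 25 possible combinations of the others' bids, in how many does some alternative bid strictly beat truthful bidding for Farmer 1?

16

Others bid (6, 6): truth gives 0; bid 6 gives 35 > 0. Violating.
Others bid (6, 8): truth gives 0; bid 8 gives 33 > 0. Violating.
Others bid (6, 13): truth gives 0; bid 13 gives 28 > 0. Violating.
Others bid (6, 30): truth gives 0; bid 30 gives 11 > 0. Violating.
Others bid (6, 41): truth gives 0; no alternative beats it.
Others bid (8, 41): truth gives 0; no alternative beats it.
(Checking all 25 profiles: 16 have a profitable deviation, 9 do not.)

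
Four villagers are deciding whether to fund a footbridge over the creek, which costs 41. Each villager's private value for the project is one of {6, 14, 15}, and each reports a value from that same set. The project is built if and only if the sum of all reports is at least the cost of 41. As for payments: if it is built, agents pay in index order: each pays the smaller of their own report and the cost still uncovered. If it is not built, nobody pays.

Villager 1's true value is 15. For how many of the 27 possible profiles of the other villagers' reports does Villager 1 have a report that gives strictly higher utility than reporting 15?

23

Others report (6, 6, 15): truth gives 0; report 14 gives 1 > 0. Violating.
Others report (6, 14, 14): truth gives 0; report 14 gives 1 > 0. Violating.
Others report (6, 14, 15): truth gives 0; report 6 gives 9 > 0. Violating.
Others report (6, 15, 6): truth gives 0; report 14 gives 1 > 0. Violating.
Others report (6, 6, 6): truth gives 0; no alternative beats it.
Others report (6, 6, 14): truth gives 0; no alternative beats it.
(Checking all 27 profiles: 23 have a profitable deviation, 4 do not.)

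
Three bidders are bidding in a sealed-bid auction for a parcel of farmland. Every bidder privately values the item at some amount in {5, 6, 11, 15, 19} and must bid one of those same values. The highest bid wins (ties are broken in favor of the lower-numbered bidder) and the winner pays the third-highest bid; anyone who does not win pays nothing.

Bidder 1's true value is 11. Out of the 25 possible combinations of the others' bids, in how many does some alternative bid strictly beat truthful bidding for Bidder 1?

Others bid (5, 15): truth gives 0; bid 15 gives 6 > 0. Violating.
Others bid (5, 19): truth gives 0; bid 19 gives 6 > 0. Violating.
Others bid (6, 15): truth gives 0; bid 15 gives 5 > 0. Violating.
Others bid (6, 19): truth gives 0; bid 19 gives 5 > 0. Violating.
Others bid (5, 5): truth gives 6; no alternative beats it.
Others bid (5, 6): truth gives 6; no alternative beats it.
(Checking all 25 profiles: 8 have a profitable deviation, 17 do not.)

8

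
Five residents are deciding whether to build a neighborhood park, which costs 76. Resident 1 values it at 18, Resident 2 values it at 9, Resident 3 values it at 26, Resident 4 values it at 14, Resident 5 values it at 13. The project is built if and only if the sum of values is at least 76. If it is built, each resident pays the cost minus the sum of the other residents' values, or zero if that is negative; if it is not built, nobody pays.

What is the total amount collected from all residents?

60

Total value 80 ≥ cost 76, so it is built.
Resident 1: others sum to 62; max(0, 76 - 62) = 14.
Resident 2: others sum to 71; max(0, 76 - 71) = 5.
Resident 3: others sum to 54; max(0, 76 - 54) = 22.
Resident 4: others sum to 66; max(0, 76 - 66) = 10.
Resident 5: others sum to 67; max(0, 76 - 67) = 9.
Total collected = 14 + 5 + 22 + 10 + 9 = 60.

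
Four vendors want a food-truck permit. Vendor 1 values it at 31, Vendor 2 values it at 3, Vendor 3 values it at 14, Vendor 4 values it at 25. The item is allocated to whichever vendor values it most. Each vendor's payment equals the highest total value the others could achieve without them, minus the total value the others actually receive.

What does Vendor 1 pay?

25

Vendor 1 has the highest value and receives the item.
Without Vendor 1, the item would go to the next-highest value, 25, so the others could achieve 25.
With Vendor 1 present and winning, the others receive nothing, so their total is 0.
Payment = 25 - 0 = 25.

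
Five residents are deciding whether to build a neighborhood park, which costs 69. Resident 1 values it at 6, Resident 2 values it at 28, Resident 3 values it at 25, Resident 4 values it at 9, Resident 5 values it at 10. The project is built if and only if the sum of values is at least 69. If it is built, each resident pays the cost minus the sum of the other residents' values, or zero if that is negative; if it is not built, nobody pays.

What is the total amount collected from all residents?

36

Total value 78 ≥ cost 69, so it is built.
Resident 1: others sum to 72; max(0, 69 - 72) = 0.
Resident 2: others sum to 50; max(0, 69 - 50) = 19.
Resident 3: others sum to 53; max(0, 69 - 53) = 16.
Resident 4: others sum to 69; max(0, 69 - 69) = 0.
Resident 5: others sum to 68; max(0, 69 - 68) = 1.
Total collected = 0 + 19 + 16 + 0 + 1 = 36.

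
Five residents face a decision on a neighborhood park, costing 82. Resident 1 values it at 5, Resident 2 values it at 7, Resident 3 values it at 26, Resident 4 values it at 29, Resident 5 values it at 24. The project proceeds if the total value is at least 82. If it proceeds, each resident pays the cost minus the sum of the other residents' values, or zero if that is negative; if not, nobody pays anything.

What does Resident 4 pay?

20

Total value 91 ≥ cost 82, so the project is built.
The other residents' values sum to 62.
Cost minus that sum is 82 - 62 = 20.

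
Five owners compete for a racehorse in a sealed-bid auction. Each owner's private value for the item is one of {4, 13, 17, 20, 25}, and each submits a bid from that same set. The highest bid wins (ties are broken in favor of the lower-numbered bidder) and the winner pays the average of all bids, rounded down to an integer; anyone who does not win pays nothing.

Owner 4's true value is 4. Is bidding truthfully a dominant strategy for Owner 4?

Yes

Check each profile of the others' bids and compare truth against every alternative bid.
Others bid (4, 4, 4, 13): truth gives 0, best alternative gives -3.
Others bid (4, 4, 4, 4): truth gives 0, best alternative gives -1.
Others bid (4, 4, 4, 17): truth gives 0, best alternative gives 0.
Others bid (4, 4, 4, 20): truth gives 0, best alternative gives 0.
Others bid (4, 4, 4, 25): truth gives 0, best alternative gives 0.
Others bid (4, 4, 13, 4): truth gives 0, best alternative gives 0.
(Remaining 619 profiles checked similarly; truth is weakly best in each.)
In every case the truthful bid is at least as good as any alternative, so it is a dominant strategy.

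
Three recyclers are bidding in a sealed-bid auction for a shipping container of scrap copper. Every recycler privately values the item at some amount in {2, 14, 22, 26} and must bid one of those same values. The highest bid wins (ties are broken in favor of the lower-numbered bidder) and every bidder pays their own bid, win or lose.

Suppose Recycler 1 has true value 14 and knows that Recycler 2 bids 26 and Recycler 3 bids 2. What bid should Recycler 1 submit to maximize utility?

2

Bid 2: loses but pays 2, utility -2.
Bid 14: loses but pays 14, utility -14.
Bid 22: loses but pays 22, utility -22.
Bid 26: wins, pays 26, utility 14 - 26 = -12.
The best choice is 2 with utility -2.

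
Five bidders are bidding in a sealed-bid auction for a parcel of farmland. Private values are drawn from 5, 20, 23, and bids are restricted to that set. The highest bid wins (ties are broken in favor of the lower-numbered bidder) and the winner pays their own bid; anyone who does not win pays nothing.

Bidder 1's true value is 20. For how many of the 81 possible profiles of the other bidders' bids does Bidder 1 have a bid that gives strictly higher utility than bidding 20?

1

Others bid (5, 5, 5, 5): truth gives 0; bid 5 gives 15 > 0. Violating.
Others bid (5, 5, 5, 20): truth gives 0; no alternative beats it.
Others bid (5, 5, 5, 23): truth gives 0; no alternative beats it.
(Checking all 81 profiles: 1 has a profitable deviation, 80 do not.)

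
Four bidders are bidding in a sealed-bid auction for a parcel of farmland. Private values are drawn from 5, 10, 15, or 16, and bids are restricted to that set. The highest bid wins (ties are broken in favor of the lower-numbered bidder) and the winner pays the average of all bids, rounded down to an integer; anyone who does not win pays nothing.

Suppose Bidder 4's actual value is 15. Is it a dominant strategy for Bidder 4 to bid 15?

No

Consider the case where Bidder 1 bids 5, Bidder 2 bids 5 and Bidder 3 bids 5.
Truthful bid 15: wins, pays 7, utility 15 - 7 = 8.
Bid 10 instead: wins, pays 6, utility 15 - 6 = 9.
Since 9 > 8, bidding 10 is strictly better here, so truthful bidding is not dominant.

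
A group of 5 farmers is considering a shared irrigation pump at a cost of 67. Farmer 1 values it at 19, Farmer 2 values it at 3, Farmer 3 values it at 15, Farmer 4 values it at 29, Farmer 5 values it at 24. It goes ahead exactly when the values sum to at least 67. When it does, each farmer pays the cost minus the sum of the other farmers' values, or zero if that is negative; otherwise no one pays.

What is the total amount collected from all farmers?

7

Total value 90 ≥ cost 67, so it is built.
Farmer 1: others sum to 71; max(0, 67 - 71) = 0.
Farmer 2: others sum to 87; max(0, 67 - 87) = 0.
Farmer 3: others sum to 75; max(0, 67 - 75) = 0.
Farmer 4: others sum to 61; max(0, 67 - 61) = 6.
Farmer 5: others sum to 66; max(0, 67 - 66) = 1.
Total collected = 0 + 0 + 0 + 6 + 1 = 7.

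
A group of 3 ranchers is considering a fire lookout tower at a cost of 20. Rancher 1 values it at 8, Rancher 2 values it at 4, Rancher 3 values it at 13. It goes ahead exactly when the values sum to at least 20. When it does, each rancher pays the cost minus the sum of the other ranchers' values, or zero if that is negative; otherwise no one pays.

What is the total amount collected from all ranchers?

Total value 25 ≥ cost 20, so it is built.
Rancher 1: others sum to 17; max(0, 20 - 17) = 3.
Rancher 2: others sum to 21; max(0, 20 - 21) = 0.
Rancher 3: others sum to 12; max(0, 20 - 12) = 8.
Total collected = 3 + 0 + 8 = 11.

11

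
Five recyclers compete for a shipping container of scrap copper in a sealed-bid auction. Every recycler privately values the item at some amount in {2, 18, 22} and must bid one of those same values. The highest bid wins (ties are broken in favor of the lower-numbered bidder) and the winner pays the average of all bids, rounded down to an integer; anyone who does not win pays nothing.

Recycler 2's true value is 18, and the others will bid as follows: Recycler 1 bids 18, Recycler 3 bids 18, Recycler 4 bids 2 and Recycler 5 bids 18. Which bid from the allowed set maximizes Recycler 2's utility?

Bid 2: loses, pays 0, utility 0.
Bid 18: loses, pays 0, utility 0.
Bid 22: wins, pays 15, utility 18 - 15 = 3.
The best choice is 22 with utility 3.

22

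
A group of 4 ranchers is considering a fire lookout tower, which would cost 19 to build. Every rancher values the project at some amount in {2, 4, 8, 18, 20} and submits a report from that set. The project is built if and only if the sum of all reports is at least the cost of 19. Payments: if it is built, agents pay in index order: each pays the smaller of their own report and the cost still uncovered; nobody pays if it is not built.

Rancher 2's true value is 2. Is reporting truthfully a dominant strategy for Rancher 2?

Check each profile of the others' reports and compare truth against every alternative report.
Others report (2, 2, 18): truth gives 0, best alternative gives -2.
Others report (2, 2, 20): truth gives 0, best alternative gives -2.
Others report (2, 4, 18): truth gives 0, best alternative gives -2.
Others report (2, 4, 20): truth gives 0, best alternative gives -2.
Others report (2, 8, 8): truth gives 0, best alternative gives -2.
Others report (2, 8, 18): truth gives 0, best alternative gives -2.
(Remaining 119 profiles checked similarly; truth is weakly best in each.)
In every case the truthful report is at least as good as any alternative, so it is a dominant strategy.

Yes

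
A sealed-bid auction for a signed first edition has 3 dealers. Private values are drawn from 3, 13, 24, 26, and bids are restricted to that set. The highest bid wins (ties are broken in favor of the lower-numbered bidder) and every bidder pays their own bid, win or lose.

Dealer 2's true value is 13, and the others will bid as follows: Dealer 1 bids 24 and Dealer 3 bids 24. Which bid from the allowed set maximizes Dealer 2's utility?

3

Bid 3: loses but pays 3, utility -3.
Bid 13: loses but pays 13, utility -13.
Bid 24: loses but pays 24, utility -24.
Bid 26: wins, pays 26, utility 13 - 26 = -13.
The best choice is 3 with utility -3.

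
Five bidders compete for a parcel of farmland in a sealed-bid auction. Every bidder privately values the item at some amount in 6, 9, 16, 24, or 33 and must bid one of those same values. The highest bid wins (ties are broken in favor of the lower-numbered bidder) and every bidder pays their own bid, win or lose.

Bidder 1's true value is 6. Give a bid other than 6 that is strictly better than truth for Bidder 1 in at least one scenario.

9

Suppose Bidder 2 bids 6, Bidder 3 bids 6, Bidder 4 bids 6 and Bidder 5 bids 9.
Bid 6: loses but pays 6, utility -6.
Bid 9: wins, pays 9, utility 6 - 9 = -3.
So bidding 9 beats truth here (-3 > -6).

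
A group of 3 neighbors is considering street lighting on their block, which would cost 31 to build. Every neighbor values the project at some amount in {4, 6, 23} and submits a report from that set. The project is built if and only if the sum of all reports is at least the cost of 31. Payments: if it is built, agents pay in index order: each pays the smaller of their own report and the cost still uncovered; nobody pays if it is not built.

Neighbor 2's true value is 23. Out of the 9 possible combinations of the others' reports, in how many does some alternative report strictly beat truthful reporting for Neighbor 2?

Others report (4, 23): truth gives 0; report 4 gives 19 > 0. Violating.
Others report (6, 23): truth gives 0; report 4 gives 19 > 0. Violating.
Others report (23, 4): truth gives 15; report 4 gives 19 > 15. Violating.
Others report (23, 6): truth gives 15; report 4 gives 19 > 15. Violating.
Others report (4, 4): truth gives 0; no alternative beats it.
Others report (4, 6): truth gives 0; no alternative beats it.
(Checking all 9 profiles: 5 have a profitable deviation, 4 do not.)

5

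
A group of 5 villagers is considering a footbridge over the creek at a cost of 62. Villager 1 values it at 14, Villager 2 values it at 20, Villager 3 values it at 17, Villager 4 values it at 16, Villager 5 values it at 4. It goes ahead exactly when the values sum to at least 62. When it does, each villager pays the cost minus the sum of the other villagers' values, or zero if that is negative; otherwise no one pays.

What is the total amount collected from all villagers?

31

Total value 71 ≥ cost 62, so it is built.
Villager 1: others sum to 57; max(0, 62 - 57) = 5.
Villager 2: others sum to 51; max(0, 62 - 51) = 11.
Villager 3: others sum to 54; max(0, 62 - 54) = 8.
Villager 4: others sum to 55; max(0, 62 - 55) = 7.
Villager 5: others sum to 67; max(0, 62 - 67) = 0.
Total collected = 5 + 11 + 8 + 7 + 0 = 31.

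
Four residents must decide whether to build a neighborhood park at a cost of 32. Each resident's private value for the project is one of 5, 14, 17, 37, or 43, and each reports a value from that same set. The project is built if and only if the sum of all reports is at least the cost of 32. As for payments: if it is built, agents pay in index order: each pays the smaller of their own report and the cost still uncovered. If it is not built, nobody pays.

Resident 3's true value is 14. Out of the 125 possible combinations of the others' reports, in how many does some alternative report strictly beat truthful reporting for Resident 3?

21

Others report (5, 5, 17): truth gives 0; report 5 gives 9 > 0. Violating.
Others report (5, 5, 37): truth gives 0; report 5 gives 9 > 0. Violating.
Others report (5, 5, 43): truth gives 0; report 5 gives 9 > 0. Violating.
Others report (5, 14, 14): truth gives 1; report 5 gives 9 > 1. Violating.
Others report (5, 5, 5): truth gives 0; no alternative beats it.
Others report (5, 5, 14): truth gives 0; no alternative beats it.
(Checking all 125 profiles: 21 have a profitable deviation, 104 do not.)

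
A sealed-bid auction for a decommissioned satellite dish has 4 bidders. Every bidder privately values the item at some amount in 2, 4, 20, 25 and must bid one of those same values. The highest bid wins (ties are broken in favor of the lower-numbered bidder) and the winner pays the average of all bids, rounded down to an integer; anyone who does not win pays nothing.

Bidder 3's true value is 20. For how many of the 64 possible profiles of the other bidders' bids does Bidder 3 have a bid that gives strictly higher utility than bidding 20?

Others bid (2, 2, 2): truth gives 14; bid 4 gives 18 > 14. Violating.
Others bid (2, 2, 4): truth gives 13; bid 4 gives 17 > 13. Violating.
Others bid (2, 2, 25): truth gives 0; bid 25 gives 7 > 0. Violating.
Others bid (2, 4, 25): truth gives 0; bid 25 gives 6 > 0. Violating.
Others bid (2, 2, 20): truth gives 9; no alternative beats it.
Others bid (2, 4, 2): truth gives 13; no alternative beats it.
(Checking all 64 profiles: 24 have a profitable deviation, 40 do not.)

24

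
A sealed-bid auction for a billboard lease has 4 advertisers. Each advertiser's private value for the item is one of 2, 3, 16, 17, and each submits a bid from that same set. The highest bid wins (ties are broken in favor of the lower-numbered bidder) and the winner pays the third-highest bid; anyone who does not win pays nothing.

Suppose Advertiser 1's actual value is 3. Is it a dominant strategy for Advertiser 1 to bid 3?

No

Consider the case where Advertiser 2 bids 2, Advertiser 3 bids 2 and Advertiser 4 bids 16.
Truthful bid 3: loses, pays 0, utility 0.
Bid 16 instead: wins, pays 2, utility 3 - 2 = 1.
Since 1 > 0, bidding 16 is strictly better here, so truthful bidding is not dominant.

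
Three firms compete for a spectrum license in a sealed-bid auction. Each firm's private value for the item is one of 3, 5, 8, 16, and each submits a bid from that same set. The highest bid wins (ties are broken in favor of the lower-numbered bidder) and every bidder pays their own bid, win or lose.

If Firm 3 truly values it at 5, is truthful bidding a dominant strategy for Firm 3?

Consider the case where Firm 1 bids 3 and Firm 2 bids 5.
Truthful bid 5: loses but pays 5, utility -5.
Bid 3 instead: loses but pays 3, utility -3.
Since -3 > -5, bidding 3 is strictly better here, so truthful bidding is not dominant.

No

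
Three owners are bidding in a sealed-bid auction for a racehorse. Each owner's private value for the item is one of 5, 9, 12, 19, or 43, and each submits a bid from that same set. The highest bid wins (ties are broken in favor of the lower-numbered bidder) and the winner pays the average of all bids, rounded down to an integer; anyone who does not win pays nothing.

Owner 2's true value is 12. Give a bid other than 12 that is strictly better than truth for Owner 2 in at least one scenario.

Suppose Owner 1 bids 5 and Owner 3 bids 5.
Bid 12: wins, pays 7, utility 12 - 7 = 5.
Bid 9: wins, pays 6, utility 12 - 6 = 6.
So bidding 9 beats truth here (6 > 5).

9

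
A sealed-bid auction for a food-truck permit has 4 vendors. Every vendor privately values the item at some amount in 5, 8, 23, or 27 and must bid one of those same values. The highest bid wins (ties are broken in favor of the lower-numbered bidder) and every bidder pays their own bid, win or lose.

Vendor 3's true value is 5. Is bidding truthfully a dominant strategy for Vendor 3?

Consider the case where Vendor 1 bids 5, Vendor 2 bids 5 and Vendor 4 bids 5.
Truthful bid 5: loses but pays 5, utility -5.
Bid 8 instead: wins, pays 8, utility 5 - 8 = -3.
Since -3 > -5, bidding 8 is strictly better here, so truthful bidding is not dominant.

No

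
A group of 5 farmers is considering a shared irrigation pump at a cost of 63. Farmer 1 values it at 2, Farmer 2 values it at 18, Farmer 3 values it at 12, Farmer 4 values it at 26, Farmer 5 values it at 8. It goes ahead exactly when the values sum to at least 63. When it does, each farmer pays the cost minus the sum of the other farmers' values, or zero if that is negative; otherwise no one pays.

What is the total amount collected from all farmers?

52

Total value 66 ≥ cost 63, so it is built.
Farmer 1: others sum to 64; max(0, 63 - 64) = 0.
Farmer 2: others sum to 48; max(0, 63 - 48) = 15.
Farmer 3: others sum to 54; max(0, 63 - 54) = 9.
Farmer 4: others sum to 40; max(0, 63 - 40) = 23.
Farmer 5: others sum to 58; max(0, 63 - 58) = 5.
Total collected = 0 + 15 + 9 + 23 + 5 = 52.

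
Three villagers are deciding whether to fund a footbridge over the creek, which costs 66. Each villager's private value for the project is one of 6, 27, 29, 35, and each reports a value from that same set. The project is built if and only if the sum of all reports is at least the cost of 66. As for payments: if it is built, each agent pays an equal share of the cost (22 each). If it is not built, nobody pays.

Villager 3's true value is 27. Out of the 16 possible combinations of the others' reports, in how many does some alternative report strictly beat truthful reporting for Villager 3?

Others report (6, 27): truth gives 0; report 35 gives 5 > 0. Violating.
Others report (6, 29): truth gives 0; report 35 gives 5 > 0. Violating.
Others report (27, 6): truth gives 0; report 35 gives 5 > 0. Violating.
Others report (29, 6): truth gives 0; report 35 gives 5 > 0. Violating.
Others report (6, 6): truth gives 0; no alternative beats it.
Others report (6, 35): truth gives 5; no alternative beats it.
(Checking all 16 profiles: 4 have a profitable deviation, 12 do not.)

4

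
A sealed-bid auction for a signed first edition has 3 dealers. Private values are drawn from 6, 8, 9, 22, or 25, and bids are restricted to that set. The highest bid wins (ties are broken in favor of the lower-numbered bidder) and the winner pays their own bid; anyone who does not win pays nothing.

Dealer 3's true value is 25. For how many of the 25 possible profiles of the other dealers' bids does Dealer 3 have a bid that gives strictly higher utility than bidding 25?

9

Others bid (6, 6): truth gives 0; bid 8 gives 17 > 0. Violating.
Others bid (6, 8): truth gives 0; bid 9 gives 16 > 0. Violating.
Others bid (6, 9): truth gives 0; bid 22 gives 3 > 0. Violating.
Others bid (8, 6): truth gives 0; bid 9 gives 16 > 0. Violating.
Others bid (6, 22): truth gives 0; no alternative beats it.
Others bid (6, 25): truth gives 0; no alternative beats it.
(Checking all 25 profiles: 9 have a profitable deviation, 16 do not.)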